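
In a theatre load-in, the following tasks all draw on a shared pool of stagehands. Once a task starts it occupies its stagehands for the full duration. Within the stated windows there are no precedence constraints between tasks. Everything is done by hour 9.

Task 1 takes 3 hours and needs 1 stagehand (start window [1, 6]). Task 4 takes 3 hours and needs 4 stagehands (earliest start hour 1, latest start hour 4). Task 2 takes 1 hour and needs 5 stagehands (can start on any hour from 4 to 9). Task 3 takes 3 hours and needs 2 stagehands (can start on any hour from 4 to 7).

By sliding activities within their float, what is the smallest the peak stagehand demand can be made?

Early-start (Task 1@1, Task 4@1, Task 2@4, Task 3@4) gives peak 7: h1:5  h2:5  h3:5  h4:7  h5:2  h6:2  h7:0  h8:0  h9:0.
Shift Task 3→5.
Schedule Task 1@1, Task 4@1, Task 2@4, Task 3@5: h1:5  h2:5  h3:5  h4:5  h5:2  h6:2  h7:2  h8:0  h9:0 — peak 5.

5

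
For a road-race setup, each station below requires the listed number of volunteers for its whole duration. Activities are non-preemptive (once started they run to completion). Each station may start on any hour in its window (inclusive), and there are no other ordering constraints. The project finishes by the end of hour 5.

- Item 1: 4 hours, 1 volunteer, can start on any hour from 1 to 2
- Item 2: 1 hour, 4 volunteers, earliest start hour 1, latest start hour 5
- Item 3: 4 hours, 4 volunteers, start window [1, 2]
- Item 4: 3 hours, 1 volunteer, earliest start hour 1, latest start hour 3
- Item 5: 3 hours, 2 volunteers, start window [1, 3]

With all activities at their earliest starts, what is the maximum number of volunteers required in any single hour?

12

Early-start schedule: Item 1@1, Item 2@1, Item 3@1, Item 4@1, Item 5@1.
Load per hour: hour 1: 12, hour 2: 8, hour 3: 8, hour 4: 5, hour 5: 0.
Peak is 12.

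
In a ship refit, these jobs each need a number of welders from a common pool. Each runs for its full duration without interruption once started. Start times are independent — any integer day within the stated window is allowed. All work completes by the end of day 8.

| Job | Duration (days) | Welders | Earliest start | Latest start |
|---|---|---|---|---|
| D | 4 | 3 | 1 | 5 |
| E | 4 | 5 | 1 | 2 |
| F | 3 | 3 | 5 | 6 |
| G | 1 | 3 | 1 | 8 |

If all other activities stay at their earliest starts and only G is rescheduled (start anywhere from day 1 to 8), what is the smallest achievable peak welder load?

G@1: d1:11  d2:8  d3:8  d4:8  d5:3  d6:3  d7:3  d8:0 → peak 11
G@2: d1:8  d2:11  d3:8  d4:8  d5:3  d6:3  d7:3  d8:0 → peak 11
G@3: d1:8  d2:8  d3:11  d4:8  d5:3  d6:3  d7:3  d8:0 → peak 11
G@4: d1:8  d2:8  d3:8  d4:11  d5:3  d6:3  d7:3  d8:0 → peak 11
G@5: d1:8  d2:8  d3:8  d4:8  d5:6  d6:3  d7:3  d8:0 → peak 8
G@6: d1:8  d2:8  d3:8  d4:8  d5:3  d6:6  d7:3  d8:0 → peak 8
G@7: d1:8  d2:8  d3:8  d4:8  d5:3  d6:3  d7:6  d8:0 → peak 8
G@8: d1:8  d2:8  d3:8  d4:8  d5:3  d6:3  d7:3  d8:3 → peak 8
Best is G@5, peak 8.

8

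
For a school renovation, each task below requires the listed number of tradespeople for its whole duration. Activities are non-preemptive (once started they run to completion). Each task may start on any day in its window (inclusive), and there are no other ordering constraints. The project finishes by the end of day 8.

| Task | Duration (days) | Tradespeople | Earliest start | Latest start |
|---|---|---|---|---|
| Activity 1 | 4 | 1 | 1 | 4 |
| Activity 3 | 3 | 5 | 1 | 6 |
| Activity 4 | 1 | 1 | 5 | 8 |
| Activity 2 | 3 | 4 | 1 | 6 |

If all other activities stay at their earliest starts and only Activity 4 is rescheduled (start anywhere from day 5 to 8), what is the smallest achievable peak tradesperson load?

Activity 4@5: d1:10  d2:10  d3:10  d4:1  d5:1  d6:0  d7:0  d8:0 → peak 10
Activity 4@6: d1:10  d2:10  d3:10  d4:1  d5:0  d6:1  d7:0  d8:0 → peak 10
Activity 4@7: d1:10  d2:10  d3:10  d4:1  d5:0  d6:0  d7:1  d8:0 → peak 10
Activity 4@8: d1:10  d2:10  d3:10  d4:1  d5:0  d6:0  d7:0  d8:1 → peak 10
Best is Activity 4@5, peak 10.

10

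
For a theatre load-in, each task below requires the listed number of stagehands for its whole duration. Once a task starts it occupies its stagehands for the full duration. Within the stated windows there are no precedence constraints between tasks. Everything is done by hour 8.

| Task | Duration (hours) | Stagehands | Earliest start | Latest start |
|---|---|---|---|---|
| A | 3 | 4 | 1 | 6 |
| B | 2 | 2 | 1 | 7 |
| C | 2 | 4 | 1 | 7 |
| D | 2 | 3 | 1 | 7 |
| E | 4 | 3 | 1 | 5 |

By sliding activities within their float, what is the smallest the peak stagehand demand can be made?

Early-start (A@1, B@1, C@1, D@1, E@1) gives peak 16: h1:16  h2:16  h3:7  h4:3  h5:0  h6:0  h7:0  h8:0.
Shift C→4, D→3, E→5.
Schedule A@1, B@1, C@4, D@3, E@5: h1:6  h2:6  h3:7  h4:7  h5:7  h6:3  h7:3  h8:3 — peak 7.

7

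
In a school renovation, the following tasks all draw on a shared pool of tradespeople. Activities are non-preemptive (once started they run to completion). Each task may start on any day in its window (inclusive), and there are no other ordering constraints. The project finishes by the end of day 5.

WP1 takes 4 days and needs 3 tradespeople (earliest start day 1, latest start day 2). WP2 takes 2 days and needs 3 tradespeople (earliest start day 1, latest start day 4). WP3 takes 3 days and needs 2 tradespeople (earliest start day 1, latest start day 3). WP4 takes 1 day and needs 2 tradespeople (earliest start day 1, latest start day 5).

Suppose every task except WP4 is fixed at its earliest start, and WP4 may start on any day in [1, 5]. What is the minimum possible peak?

8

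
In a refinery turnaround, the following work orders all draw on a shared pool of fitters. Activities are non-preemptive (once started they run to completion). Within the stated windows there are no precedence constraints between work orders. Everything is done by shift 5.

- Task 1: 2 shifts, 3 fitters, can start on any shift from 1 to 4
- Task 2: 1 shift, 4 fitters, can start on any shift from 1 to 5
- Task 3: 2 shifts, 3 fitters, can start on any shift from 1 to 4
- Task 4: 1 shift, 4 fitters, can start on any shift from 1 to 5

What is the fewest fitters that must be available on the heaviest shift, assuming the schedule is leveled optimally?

Early-start (Task 1@1, Task 2@1, Task 3@1, Task 4@1) gives peak 14: s1:14  s2:6  s3:0  s4:0  s5:0.
Shift Task 2→3, Task 4→4.
Schedule Task 1@1, Task 2@3, Task 3@1, Task 4@4: s1:6  s2:6  s3:4  s4:4  s5:0 — peak 6.

6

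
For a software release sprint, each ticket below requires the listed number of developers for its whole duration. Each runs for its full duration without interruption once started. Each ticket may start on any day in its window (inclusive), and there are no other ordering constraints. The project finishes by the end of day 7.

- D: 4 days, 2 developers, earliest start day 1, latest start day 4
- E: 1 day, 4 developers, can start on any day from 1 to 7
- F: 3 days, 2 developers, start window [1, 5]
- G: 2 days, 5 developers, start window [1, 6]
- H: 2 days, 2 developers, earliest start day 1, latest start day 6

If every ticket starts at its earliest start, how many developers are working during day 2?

At early start, day 2 has: D, F, G, H.
Demand: 2 + 2 + 5 + 2 = 11.

11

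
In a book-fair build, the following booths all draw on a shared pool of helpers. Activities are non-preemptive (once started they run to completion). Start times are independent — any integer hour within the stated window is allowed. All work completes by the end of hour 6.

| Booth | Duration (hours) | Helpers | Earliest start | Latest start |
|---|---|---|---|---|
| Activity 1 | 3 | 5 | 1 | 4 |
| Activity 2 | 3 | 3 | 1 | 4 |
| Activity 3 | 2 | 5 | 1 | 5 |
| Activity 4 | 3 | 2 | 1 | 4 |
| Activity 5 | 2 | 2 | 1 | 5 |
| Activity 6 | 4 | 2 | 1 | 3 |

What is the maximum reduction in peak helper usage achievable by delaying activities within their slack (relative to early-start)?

9

Early-start peak: h1:19  h2:19  h3:12  h4:2  h5:0  h6:0 ⇒ 19.
Leveled (Activity 1@1, Activity 2@1, Activity 3@4, Activity 4@4, Activity 5@1, Activity 6@3): h1:10  h2:10  h3:10  h4:9  h5:9  h6:4 ⇒ 10.
Reduction 19 − 10 = 9.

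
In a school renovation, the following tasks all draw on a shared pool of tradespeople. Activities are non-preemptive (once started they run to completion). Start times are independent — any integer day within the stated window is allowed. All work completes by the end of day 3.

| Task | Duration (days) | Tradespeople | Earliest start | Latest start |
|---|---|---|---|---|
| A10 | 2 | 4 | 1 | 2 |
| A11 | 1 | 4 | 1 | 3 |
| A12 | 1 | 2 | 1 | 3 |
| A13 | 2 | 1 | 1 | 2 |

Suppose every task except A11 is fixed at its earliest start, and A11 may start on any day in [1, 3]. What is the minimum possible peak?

A11@1: d1:11  d2:5  d3:0 → peak 11
A11@2: d1:7  d2:9  d3:0 → peak 9
A11@3: d1:7  d2:5  d3:4 → peak 7
Best is A11@3, peak 7.

7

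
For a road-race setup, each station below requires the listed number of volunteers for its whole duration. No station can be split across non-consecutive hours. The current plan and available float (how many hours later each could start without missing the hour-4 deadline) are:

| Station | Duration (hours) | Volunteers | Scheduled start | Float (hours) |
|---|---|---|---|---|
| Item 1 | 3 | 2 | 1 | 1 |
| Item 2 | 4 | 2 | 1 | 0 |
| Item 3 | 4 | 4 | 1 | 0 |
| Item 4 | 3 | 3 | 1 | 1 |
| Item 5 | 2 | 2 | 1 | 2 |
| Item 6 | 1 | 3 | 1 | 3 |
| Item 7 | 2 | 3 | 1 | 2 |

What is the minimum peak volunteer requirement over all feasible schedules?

14

Early-start (Item 1@1, Item 2@1, Item 3@1, Item 4@1, Item 5@1, Item 6@1, Item 7@1) gives peak 19: h1:19  h2:16  h3:11  h4:6.
Shift Item 6→4, Item 7→3.
Schedule Item 1@1, Item 2@1, Item 3@1, Item 4@1, Item 5@1, Item 6@4, Item 7@3: h1:13  h2:13  h3:14  h4:12 — peak 14.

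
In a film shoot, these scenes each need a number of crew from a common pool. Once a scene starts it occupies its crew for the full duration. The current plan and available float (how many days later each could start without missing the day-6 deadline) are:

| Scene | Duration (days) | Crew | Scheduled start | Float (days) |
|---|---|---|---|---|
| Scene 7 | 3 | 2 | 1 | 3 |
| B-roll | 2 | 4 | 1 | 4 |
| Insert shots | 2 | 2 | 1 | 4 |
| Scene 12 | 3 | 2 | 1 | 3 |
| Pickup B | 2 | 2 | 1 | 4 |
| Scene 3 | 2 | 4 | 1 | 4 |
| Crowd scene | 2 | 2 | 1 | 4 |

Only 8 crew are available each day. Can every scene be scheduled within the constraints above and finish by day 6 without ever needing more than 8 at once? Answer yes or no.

yes

Schedule Scene 7@1, B-roll@1, Insert shots@1, Scene 12@3, Pickup B@3, Scene 3@4, Crowd scene@5: d1:8  d2:8  d3:6  d4:8  d5:8  d6:2 — peak 8 ≤ 8.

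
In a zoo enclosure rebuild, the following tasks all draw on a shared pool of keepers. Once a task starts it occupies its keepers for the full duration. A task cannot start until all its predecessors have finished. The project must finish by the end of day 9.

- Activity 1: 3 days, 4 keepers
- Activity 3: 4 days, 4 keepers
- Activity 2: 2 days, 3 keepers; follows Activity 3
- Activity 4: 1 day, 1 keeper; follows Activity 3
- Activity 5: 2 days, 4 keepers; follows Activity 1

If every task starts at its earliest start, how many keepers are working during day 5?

At early start, day 5 has: Activity 2, Activity 4, Activity 5.
Demand: 3 + 1 + 4 = 8.

8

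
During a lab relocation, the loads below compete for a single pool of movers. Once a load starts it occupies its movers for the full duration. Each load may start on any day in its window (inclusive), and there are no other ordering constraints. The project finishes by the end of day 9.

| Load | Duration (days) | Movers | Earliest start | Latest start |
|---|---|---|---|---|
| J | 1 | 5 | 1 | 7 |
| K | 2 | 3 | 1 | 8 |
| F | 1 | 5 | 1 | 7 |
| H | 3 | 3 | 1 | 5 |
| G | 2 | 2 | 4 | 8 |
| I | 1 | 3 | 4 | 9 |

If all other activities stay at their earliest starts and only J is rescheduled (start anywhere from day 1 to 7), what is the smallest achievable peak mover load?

11

J@1: d1:16  d2:6  d3:3  d4:5  d5:2  d6:0  d7:0  d8:0  d9:0 → peak 16
J@2: d1:11  d2:11  d3:3  d4:5  d5:2  d6:0  d7:0  d8:0  d9:0 → peak 11
J@3: d1:11  d2:6  d3:8  d4:5  d5:2  d6:0  d7:0  d8:0  d9:0 → peak 11
J@4: d1:11  d2:6  d3:3  d4:10  d5:2  d6:0  d7:0  d8:0  d9:0 → peak 11
J@5: d1:11  d2:6  d3:3  d4:5  d5:7  d6:0  d7:0  d8:0  d9:0 → peak 11
J@6: d1:11  d2:6  d3:3  d4:5  d5:2  d6:5  d7:0  d8:0  d9:0 → peak 11
J@7: d1:11  d2:6  d3:3  d4:5  d5:2  d6:0  d7:5  d8:0  d9:0 → peak 11
Best is J@2, peak 11.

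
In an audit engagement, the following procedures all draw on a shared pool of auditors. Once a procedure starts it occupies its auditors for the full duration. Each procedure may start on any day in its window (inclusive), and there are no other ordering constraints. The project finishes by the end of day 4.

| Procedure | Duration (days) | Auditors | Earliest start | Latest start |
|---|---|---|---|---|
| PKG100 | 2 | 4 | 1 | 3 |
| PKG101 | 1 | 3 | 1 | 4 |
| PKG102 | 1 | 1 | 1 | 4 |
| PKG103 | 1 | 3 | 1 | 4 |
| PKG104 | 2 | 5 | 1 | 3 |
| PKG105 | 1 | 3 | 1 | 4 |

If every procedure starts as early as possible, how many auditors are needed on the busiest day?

Early-start schedule: PKG100@1, PKG101@1, PKG102@1, PKG103@1, PKG104@1, PKG105@1.
Load per day: day 1: 19, day 2: 9, day 3: 0, day 4: 0.
Peak is 19.

19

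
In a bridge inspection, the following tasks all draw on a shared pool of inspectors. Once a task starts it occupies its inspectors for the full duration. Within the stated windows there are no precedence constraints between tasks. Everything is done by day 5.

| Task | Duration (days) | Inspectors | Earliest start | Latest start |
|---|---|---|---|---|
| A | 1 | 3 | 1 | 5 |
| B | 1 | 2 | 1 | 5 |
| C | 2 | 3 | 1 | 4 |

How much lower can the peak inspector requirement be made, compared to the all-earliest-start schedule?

Early-start peak: d1:8  d2:3  d3:0  d4:0  d5:0 ⇒ 8.
Leveled (A@1, B@2, C@3): d1:3  d2:2  d3:3  d4:3  d5:0 ⇒ 3.
Reduction 8 − 3 = 5.

5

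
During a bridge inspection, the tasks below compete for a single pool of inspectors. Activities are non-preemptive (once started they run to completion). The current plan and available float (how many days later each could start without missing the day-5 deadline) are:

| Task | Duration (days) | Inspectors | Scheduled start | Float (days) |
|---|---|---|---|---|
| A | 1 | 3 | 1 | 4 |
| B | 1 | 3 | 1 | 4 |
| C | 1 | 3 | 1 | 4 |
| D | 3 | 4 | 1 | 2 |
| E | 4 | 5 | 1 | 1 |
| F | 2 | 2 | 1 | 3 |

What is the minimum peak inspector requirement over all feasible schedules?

Early-start (A@1, B@1, C@1, D@1, E@1, F@1) gives peak 20: d1:20  d2:11  d3:9  d4:5  d5:0.
Shift C→2, D→3, E→2.
Schedule A@1, B@1, C@2, D@3, E@2, F@1: d1:8  d2:10  d3:9  d4:9  d5:9 — peak 10.

10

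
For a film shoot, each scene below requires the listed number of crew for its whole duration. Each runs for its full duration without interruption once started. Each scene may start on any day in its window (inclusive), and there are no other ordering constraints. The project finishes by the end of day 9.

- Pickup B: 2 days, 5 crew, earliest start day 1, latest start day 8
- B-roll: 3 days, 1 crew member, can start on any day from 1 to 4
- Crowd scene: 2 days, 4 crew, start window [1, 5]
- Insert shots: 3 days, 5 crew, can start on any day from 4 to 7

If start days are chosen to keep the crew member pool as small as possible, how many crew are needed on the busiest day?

5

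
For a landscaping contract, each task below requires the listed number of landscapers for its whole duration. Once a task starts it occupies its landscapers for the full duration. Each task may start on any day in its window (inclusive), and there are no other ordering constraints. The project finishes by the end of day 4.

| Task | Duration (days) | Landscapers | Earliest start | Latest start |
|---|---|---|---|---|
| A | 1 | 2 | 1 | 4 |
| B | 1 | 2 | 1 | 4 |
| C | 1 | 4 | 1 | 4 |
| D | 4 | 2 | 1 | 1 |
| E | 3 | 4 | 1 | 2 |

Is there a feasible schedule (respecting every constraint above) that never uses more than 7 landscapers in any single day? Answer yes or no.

no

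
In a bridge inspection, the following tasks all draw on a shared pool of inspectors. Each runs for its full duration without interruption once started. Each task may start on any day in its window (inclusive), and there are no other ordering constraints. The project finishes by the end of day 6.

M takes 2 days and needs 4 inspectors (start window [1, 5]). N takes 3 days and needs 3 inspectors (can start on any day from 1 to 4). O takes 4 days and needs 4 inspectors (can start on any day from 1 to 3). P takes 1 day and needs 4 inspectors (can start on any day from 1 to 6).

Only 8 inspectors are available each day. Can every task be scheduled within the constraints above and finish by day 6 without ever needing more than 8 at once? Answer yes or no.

Schedule M@1, N@1, O@3, P@4: d1:7  d2:7  d3:7  d4:8  d5:4  d6:4 — peak 8 ≤ 8.

yes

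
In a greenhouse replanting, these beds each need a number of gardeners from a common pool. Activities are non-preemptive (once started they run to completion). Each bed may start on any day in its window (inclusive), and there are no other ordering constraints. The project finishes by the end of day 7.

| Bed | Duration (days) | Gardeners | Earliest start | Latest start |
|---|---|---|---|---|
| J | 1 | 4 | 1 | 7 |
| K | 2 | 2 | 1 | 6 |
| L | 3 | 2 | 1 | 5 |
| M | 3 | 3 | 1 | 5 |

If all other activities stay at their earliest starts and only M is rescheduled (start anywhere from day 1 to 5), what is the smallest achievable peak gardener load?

M@1: d1:11  d2:7  d3:5  d4:0  d5:0  d6:0  d7:0 → peak 11
M@2: d1:8  d2:7  d3:5  d4:3  d5:0  d6:0  d7:0 → peak 8
M@3: d1:8  d2:4  d3:5  d4:3  d5:3  d6:0  d7:0 → peak 8
M@4: d1:8  d2:4  d3:2  d4:3  d5:3  d6:3  d7:0 → peak 8
M@5: d1:8  d2:4  d3:2  d4:0  d5:3  d6:3  d7:3 → peak 8
Best is M@2, peak 8.

8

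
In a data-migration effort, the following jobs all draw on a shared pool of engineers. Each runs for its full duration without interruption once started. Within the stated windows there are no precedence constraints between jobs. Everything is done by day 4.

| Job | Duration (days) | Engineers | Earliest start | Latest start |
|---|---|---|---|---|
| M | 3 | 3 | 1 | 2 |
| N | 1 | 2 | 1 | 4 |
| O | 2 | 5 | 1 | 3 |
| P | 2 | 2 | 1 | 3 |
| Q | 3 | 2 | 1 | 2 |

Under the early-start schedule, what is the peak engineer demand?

14

Early-start schedule: M@1, N@1, O@1, P@1, Q@1.
Load per day: day 1: 14, day 2: 12, day 3: 5, day 4: 0.
Peak is 14.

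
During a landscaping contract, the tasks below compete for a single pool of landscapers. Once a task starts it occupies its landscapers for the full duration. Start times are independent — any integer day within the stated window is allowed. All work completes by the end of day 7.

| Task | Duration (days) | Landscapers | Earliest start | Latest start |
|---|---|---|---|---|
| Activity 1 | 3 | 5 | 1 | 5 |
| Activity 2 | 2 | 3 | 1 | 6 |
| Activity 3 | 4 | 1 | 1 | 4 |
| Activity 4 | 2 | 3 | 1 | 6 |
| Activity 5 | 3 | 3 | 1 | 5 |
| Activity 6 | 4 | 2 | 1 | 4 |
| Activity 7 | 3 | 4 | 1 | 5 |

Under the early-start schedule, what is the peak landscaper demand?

Early-start schedule: Activity 1@1, Activity 2@1, Activity 3@1, Activity 4@1, Activity 5@1, Activity 6@1, Activity 7@1.
Load per day: day 1: 21, day 2: 21, day 3: 15, day 4: 3, day 5: 0, day 6: 0, day 7: 0.
Peak is 21.

21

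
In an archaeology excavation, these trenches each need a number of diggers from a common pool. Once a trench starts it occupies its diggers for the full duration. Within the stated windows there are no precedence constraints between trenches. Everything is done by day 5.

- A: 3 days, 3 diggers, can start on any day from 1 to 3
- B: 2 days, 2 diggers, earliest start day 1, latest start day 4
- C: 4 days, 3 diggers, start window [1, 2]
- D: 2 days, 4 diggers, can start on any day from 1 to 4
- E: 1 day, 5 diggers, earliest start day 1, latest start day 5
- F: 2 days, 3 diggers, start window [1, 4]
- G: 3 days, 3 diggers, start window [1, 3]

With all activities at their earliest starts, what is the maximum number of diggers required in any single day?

Early-start schedule: A@1, B@1, C@1, D@1, E@1, F@1, G@1.
Load per day: day 1: 23, day 2: 18, day 3: 9, day 4: 3, day 5: 0.
Peak is 23.

23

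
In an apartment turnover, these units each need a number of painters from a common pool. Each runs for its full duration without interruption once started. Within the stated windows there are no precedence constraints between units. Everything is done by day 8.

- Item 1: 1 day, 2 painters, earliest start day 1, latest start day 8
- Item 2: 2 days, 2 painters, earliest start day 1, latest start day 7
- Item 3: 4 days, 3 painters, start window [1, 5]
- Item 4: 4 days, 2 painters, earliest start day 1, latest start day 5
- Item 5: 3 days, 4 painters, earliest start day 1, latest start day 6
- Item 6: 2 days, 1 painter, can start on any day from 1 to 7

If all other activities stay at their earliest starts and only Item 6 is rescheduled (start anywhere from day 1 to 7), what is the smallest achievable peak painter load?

13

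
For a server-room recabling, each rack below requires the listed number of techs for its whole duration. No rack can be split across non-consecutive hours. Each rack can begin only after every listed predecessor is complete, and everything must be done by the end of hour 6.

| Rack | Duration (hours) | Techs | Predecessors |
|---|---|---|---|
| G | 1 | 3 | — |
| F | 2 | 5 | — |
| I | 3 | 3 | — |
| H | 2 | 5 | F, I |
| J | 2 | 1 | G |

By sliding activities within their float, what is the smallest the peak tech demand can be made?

8

Early-start (G@1, F@1, I@1, H@4, J@2) gives peak 11: h1:11  h2:9  h3:4  h4:5  h5:5  h6:0.
Shift I→2, H→5, J→3.
Schedule G@1, F@1, I@2, H@5, J@3: h1:8  h2:8  h3:4  h4:4  h5:5  h6:5 — peak 8.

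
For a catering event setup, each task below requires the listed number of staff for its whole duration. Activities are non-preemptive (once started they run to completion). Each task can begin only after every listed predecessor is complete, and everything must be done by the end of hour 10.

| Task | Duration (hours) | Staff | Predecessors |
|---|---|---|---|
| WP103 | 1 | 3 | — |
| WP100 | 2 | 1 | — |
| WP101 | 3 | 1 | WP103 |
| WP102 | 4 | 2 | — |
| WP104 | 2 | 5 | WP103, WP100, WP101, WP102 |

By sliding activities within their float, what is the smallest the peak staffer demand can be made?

5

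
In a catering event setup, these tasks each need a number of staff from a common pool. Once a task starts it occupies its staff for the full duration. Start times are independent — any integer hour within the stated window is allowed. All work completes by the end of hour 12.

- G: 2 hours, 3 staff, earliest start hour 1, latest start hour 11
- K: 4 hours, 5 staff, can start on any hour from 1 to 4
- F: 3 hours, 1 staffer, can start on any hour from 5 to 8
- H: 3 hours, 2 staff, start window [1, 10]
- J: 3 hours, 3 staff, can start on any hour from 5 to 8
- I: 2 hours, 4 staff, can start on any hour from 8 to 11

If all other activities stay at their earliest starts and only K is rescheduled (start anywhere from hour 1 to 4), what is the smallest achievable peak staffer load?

K@1: h1:10  h2:10  h3:7  h4:5  h5:4  h6:4  h7:4  h8:4  h9:4  h10:0  h11:0  h12:0 → peak 10
K@2: h1:5  h2:10  h3:7  h4:5  h5:9  h6:4  h7:4  h8:4  h9:4  h10:0  h11:0  h12:0 → peak 10
K@3: h1:5  h2:5  h3:7  h4:5  h5:9  h6:9  h7:4  h8:4  h9:4  h10:0  h11:0  h12:0 → peak 9
K@4: h1:5  h2:5  h3:2  h4:5  h5:9  h6:9  h7:9  h8:4  h9:4  h10:0  h11:0  h12:0 → peak 9
Best is K@3, peak 9.

9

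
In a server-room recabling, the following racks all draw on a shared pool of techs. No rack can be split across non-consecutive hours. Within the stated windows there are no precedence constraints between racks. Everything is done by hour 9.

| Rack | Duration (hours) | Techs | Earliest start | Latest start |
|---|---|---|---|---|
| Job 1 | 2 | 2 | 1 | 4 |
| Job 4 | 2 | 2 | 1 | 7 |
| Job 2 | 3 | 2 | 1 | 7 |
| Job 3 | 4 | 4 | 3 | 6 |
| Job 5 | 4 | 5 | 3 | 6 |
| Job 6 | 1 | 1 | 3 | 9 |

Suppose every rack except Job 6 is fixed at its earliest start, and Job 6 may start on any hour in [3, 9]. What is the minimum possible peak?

Job 6@3: h1:6  h2:6  h3:12  h4:9  h5:9  h6:9  h7:0  h8:0  h9:0 → peak 12
Job 6@4: h1:6  h2:6  h3:11  h4:10  h5:9  h6:9  h7:0  h8:0  h9:0 → peak 11
Job 6@5: h1:6  h2:6  h3:11  h4:9  h5:10  h6:9  h7:0  h8:0  h9:0 → peak 11
Job 6@6: h1:6  h2:6  h3:11  h4:9  h5:9  h6:10  h7:0  h8:0  h9:0 → peak 11
Job 6@7: h1:6  h2:6  h3:11  h4:9  h5:9  h6:9  h7:1  h8:0  h9:0 → peak 11
Job 6@8: h1:6  h2:6  h3:11  h4:9  h5:9  h6:9  h7:0  h8:1  h9:0 → peak 11
Job 6@9: h1:6  h2:6  h3:11  h4:9  h5:9  h6:9  h7:0  h8:0  h9:1 → peak 11
Best is Job 6@4, peak 11.

11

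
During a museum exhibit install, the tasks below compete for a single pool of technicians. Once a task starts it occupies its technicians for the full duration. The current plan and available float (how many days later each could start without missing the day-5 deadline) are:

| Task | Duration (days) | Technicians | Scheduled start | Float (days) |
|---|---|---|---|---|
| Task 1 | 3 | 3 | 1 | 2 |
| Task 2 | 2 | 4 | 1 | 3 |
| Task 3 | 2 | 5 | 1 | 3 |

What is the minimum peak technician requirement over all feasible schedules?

7

Early-start (Task 1@1, Task 2@1, Task 3@1) gives peak 12: d1:12  d2:12  d3:3  d4:0  d5:0.
Shift Task 3→4.
Schedule Task 1@1, Task 2@1, Task 3@4: d1:7  d2:7  d3:3  d4:5  d5:5 — peak 7.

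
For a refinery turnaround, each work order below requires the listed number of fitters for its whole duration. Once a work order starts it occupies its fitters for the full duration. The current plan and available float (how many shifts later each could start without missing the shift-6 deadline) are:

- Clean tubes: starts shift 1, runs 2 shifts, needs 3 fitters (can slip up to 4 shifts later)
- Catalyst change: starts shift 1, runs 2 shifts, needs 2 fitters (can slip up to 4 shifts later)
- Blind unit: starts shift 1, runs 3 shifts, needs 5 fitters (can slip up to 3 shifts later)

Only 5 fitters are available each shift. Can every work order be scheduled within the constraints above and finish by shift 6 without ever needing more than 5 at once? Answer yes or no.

Schedule Clean tubes@1, Catalyst change@1, Blind unit@3: s1:5  s2:5  s3:5  s4:5  s5:5  s6:0 — peak 5 ≤ 5.

yes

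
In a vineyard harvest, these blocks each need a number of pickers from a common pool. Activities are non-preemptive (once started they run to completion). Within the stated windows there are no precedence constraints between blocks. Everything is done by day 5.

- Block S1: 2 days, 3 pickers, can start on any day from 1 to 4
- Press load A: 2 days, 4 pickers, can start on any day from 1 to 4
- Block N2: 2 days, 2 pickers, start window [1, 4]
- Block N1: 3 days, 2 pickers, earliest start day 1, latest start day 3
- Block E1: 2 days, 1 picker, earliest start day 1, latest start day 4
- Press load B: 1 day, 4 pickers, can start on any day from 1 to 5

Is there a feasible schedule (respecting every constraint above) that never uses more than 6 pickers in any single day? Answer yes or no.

yes

Schedule Block S1@1, Press load A@3, Block N2@1, Block N1@3, Block E1@1, Press load B@5: d1:6  d2:6  d3:6  d4:6  d5:6 — peak 6 ≤ 6.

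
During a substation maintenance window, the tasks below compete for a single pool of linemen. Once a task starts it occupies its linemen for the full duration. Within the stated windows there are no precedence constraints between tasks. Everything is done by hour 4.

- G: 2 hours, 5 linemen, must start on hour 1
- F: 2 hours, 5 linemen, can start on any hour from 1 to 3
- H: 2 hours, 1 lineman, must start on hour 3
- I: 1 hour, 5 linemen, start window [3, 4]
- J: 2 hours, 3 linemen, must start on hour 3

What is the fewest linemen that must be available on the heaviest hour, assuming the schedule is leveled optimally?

10

Schedule G@1, F@1, H@3, I@3, J@3: h1:10  h2:10  h3:9  h4:4 — peak 10.
No arrangement of the 6 feasible schedules does better.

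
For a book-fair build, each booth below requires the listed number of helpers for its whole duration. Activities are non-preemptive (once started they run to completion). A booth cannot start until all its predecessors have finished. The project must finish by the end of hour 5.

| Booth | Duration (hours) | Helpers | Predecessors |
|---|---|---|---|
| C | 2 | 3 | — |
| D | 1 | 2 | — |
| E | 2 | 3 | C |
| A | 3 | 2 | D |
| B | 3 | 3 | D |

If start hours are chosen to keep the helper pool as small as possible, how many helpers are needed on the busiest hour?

Schedule C@1, D@1, E@3, A@2, B@2: h1:5  h2:8  h3:8  h4:8  h5:0 — peak 8.
No arrangement of the 15 feasible schedules does better.

8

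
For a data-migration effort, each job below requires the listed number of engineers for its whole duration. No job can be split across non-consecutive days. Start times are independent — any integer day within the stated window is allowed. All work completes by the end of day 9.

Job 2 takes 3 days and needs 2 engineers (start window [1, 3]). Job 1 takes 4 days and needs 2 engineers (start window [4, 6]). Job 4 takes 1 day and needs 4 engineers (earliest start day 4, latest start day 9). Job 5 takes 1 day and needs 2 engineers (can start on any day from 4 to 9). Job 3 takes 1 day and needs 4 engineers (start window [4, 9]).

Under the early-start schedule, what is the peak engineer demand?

12

Early-start schedule: Job 2@1, Job 1@4, Job 4@4, Job 5@4, Job 3@4.
Load per day: day 1: 2, day 2: 2, day 3: 2, day 4: 12, day 5: 2, day 6: 2, day 7: 2, day 8: 0, day 9: 0.
Peak is 12.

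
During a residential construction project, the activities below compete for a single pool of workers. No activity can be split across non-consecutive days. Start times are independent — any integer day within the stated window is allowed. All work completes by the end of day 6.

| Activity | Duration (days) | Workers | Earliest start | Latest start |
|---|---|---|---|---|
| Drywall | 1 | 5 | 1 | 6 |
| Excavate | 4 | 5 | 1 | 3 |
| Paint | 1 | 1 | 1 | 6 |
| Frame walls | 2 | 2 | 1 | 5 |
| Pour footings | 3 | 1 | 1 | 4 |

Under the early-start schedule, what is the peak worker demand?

14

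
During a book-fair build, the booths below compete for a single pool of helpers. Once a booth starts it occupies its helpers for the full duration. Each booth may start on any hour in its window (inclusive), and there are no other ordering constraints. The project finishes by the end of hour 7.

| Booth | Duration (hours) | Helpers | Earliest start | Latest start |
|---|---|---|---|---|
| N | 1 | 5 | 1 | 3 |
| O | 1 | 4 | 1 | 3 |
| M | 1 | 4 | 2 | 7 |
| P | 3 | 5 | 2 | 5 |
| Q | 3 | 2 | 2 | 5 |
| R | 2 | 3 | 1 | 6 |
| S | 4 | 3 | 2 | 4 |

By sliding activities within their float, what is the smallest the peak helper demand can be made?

Early-start (N@1, O@1, M@2, P@2, Q@2, R@1, S@2) gives peak 17: h1:12  h2:17  h3:10  h4:10  h5:3  h6:0  h7:0.
Shift Q→5, R→5, S→3.
Schedule N@1, O@1, M@2, P@2, Q@5, R@5, S@3: h1:9  h2:9  h3:8  h4:8  h5:8  h6:8  h7:2 — peak 9.

9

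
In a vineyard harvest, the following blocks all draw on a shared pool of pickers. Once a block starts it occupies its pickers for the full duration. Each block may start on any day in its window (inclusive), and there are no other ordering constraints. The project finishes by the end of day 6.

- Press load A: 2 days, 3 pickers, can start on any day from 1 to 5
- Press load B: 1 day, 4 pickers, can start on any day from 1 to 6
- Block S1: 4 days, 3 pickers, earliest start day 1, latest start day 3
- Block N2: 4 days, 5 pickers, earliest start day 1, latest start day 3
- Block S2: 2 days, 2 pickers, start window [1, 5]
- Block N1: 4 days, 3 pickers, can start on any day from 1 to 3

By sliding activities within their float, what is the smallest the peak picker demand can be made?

Early-start (Press load A@1, Press load B@1, Block S1@1, Block N2@1, Block S2@1, Block N1@1) gives peak 20: d1:20  d2:16  d3:11  d4:11  d5:0  d6:0.
Shift Block N2→2, Block S2→5, Block N1→3.
Schedule Press load A@1, Press load B@1, Block S1@1, Block N2@2, Block S2@5, Block N1@3: d1:10  d2:11  d3:11  d4:11  d5:10  d6:5 — peak 11.

11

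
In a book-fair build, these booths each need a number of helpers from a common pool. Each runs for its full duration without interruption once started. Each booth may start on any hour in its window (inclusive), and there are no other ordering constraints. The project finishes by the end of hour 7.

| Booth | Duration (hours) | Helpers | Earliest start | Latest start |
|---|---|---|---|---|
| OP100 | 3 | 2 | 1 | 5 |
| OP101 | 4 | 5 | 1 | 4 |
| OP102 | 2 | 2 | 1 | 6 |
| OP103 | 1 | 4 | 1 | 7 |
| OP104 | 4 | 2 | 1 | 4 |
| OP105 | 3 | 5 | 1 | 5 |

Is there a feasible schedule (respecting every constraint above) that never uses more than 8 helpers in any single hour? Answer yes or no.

no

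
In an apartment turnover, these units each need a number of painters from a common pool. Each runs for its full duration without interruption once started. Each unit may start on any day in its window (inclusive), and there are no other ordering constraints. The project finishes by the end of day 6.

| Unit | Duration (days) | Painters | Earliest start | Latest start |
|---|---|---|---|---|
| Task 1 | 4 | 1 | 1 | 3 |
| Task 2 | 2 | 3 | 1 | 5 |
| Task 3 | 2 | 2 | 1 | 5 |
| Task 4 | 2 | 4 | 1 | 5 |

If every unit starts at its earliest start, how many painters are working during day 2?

10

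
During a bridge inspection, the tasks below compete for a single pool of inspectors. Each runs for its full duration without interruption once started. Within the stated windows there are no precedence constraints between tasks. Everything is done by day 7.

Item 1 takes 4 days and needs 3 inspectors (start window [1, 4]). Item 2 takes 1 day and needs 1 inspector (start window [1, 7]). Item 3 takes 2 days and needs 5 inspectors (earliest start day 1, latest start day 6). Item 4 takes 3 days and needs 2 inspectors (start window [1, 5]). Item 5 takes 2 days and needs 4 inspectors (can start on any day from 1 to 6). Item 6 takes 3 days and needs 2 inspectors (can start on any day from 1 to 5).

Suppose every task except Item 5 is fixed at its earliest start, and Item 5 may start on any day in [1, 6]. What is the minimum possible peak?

13

Item 5@1: d1:17  d2:16  d3:7  d4:3  d5:0  d6:0  d7:0 → peak 17
Item 5@2: d1:13  d2:16  d3:11  d4:3  d5:0  d6:0  d7:0 → peak 16
Item 5@3: d1:13  d2:12  d3:11  d4:7  d5:0  d6:0  d7:0 → peak 13
Item 5@4: d1:13  d2:12  d3:7  d4:7  d5:4  d6:0  d7:0 → peak 13
Item 5@5: d1:13  d2:12  d3:7  d4:3  d5:4  d6:4  d7:0 → peak 13
Item 5@6: d1:13  d2:12  d3:7  d4:3  d5:0  d6:4  d7:4 → peak 13
Best is Item 5@3, peak 13.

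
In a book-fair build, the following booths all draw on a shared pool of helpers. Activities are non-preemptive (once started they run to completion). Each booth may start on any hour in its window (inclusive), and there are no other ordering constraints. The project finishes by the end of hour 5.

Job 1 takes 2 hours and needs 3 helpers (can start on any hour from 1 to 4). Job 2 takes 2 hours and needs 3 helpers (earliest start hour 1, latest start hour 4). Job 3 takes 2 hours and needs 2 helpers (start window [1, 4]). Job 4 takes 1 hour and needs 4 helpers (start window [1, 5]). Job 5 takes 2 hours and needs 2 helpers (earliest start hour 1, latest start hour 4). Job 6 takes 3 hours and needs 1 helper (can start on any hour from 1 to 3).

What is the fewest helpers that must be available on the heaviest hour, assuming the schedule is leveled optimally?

6

Early-start (Job 1@1, Job 2@1, Job 3@1, Job 4@1, Job 5@1, Job 6@1) gives peak 15: h1:15  h2:11  h3:1  h4:0  h5:0.
Shift Job 3→3, Job 4→5, Job 5→3, Job 6→3.
Schedule Job 1@1, Job 2@1, Job 3@3, Job 4@5, Job 5@3, Job 6@3: h1:6  h2:6  h3:5  h4:5  h5:5 — peak 6.
Total helper-hours = 27 over 5 hours ⇒ peak ≥ ⌈27/5⌉ = 6, so 6 is optimal.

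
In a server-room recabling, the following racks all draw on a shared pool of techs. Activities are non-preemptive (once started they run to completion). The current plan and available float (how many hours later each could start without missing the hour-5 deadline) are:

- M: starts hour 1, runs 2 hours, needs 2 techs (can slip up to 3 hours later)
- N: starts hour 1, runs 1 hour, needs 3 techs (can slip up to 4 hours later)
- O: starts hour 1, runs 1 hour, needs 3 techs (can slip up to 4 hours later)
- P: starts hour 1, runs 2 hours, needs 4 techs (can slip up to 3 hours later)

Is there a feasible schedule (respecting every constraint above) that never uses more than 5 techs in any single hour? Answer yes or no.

Schedule M@1, N@1, O@2, P@3: h1:5  h2:5  h3:4  h4:4  h5:0 — peak 5 ≤ 5.

yes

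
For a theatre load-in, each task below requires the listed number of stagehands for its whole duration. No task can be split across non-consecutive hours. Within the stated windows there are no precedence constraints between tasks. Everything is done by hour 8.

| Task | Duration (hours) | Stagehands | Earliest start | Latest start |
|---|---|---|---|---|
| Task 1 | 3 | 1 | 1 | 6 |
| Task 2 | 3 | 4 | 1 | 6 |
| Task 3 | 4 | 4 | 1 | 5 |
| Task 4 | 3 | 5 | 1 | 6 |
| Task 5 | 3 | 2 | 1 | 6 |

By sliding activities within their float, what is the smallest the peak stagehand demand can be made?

8

Early-start (Task 1@1, Task 2@1, Task 3@1, Task 4@1, Task 5@1) gives peak 16: h1:16  h2:16  h3:16  h4:4  h5:0  h6:0  h7:0  h8:0.
Shift Task 2→4, Task 3→4.
Schedule Task 1@1, Task 2@4, Task 3@4, Task 4@1, Task 5@1: h1:8  h2:8  h3:8  h4:8  h5:8  h6:8  h7:4  h8:0 — peak 8.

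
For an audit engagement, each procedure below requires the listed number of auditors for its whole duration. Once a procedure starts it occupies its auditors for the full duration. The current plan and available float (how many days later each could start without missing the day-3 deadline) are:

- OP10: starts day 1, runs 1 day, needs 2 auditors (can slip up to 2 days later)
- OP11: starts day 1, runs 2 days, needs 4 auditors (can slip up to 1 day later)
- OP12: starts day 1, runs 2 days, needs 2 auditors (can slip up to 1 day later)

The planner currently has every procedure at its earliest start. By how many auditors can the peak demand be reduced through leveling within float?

2

Early-start peak: d1:8  d2:6  d3:0 ⇒ 8.
Leveled (OP10@1, OP11@1, OP12@2): d1:6  d2:6  d3:2 ⇒ 6.
Reduction 8 − 6 = 2.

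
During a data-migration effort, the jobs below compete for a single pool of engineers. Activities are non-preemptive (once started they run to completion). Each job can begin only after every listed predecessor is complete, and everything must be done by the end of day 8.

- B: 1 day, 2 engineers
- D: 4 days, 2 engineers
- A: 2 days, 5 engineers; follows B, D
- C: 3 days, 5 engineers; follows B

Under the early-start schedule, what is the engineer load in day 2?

7

At early start, day 2 has: D, C.
Demand: 2 + 5 = 7.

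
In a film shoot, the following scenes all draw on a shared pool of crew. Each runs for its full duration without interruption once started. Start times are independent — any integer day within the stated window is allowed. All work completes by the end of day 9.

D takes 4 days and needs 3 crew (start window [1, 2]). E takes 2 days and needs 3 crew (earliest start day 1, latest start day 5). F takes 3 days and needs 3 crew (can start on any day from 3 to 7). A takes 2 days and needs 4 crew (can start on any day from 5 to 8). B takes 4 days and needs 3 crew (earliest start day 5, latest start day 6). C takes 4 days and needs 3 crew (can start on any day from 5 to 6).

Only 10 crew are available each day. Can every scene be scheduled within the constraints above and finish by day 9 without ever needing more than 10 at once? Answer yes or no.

yes

Schedule D@1, E@1, F@3, A@5, B@5, C@6: d1:6  d2:6  d3:6  d4:6  d5:10  d6:10  d7:6  d8:6  d9:3 — peak 10 ≤ 10.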